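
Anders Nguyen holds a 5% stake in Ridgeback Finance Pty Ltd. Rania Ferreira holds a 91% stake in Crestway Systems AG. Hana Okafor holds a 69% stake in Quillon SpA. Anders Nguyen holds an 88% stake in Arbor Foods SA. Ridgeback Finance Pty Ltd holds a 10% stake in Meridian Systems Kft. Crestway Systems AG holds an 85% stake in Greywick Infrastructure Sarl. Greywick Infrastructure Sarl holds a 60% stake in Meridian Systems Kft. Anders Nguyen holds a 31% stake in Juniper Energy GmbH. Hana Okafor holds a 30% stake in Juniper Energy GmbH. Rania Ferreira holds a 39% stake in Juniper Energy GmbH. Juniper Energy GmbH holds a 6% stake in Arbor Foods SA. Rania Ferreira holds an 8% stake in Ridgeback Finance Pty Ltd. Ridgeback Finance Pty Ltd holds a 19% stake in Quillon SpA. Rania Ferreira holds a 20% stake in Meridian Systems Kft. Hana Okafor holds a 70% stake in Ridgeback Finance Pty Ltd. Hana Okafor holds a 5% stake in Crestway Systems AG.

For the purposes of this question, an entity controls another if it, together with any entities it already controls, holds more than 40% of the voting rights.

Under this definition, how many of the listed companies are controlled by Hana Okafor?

Hana holds 70% of Ridgeback, so Hana controls Ridgeback.
Hana and Ridgeback together hold 69% + 19% = 88% of Quillon, so Hana controls Quillon.
No other company's threshold is met.
Hana controls 2 companies.

2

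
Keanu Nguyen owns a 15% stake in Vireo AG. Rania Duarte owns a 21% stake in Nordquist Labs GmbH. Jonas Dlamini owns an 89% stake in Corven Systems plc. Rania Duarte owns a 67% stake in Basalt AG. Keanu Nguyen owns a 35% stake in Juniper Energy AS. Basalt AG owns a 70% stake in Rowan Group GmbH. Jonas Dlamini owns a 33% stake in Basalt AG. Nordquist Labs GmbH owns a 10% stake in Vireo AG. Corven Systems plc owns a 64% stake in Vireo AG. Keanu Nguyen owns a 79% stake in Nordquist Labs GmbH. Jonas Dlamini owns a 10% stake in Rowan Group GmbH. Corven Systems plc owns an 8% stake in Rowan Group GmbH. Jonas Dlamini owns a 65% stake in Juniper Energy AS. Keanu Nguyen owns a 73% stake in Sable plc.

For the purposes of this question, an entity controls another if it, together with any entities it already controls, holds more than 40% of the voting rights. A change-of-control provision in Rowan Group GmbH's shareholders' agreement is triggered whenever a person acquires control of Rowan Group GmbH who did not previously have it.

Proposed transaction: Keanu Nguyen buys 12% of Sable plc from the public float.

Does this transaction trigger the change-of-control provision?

No

The purchase changes only Keanu's holdings, so Keanu is the only person who could newly come to control Rowan.
Keanu holds 79% of Nordquist, so Keanu controls Nordquist.
Keanu holds 73% of Sable, so Keanu controls Sable.
Neither Keanu nor any entity Keanu controls holds any voting interest in Rowan.
So before the transaction, Keanu does not control Rowan.
After the purchase, Keanu's direct stake in Sable rises to 73% + 12% = 85%.
Keanu holds 85% of Sable, so Keanu controls Sable.
After the transaction, neither Keanu nor any entity Keanu controls holds a voting interest in Rowan, so Keanu still does not control it.
No new person acquires control, so the clause is not triggered.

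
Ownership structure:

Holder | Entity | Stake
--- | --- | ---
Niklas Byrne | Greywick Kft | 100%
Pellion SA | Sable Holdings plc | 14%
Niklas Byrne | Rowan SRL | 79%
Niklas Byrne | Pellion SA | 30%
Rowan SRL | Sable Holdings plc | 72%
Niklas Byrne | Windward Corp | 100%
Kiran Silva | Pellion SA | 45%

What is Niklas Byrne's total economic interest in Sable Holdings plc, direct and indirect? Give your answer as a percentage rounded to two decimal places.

61.08%

Niklas reaches Sable along 2 paths.
Via Rowan: 79% × 72% = 56.88%.
Via Pellion: 30% × 14% = 4.2%.
Total: 56.88% + 4.2% = 61.08%.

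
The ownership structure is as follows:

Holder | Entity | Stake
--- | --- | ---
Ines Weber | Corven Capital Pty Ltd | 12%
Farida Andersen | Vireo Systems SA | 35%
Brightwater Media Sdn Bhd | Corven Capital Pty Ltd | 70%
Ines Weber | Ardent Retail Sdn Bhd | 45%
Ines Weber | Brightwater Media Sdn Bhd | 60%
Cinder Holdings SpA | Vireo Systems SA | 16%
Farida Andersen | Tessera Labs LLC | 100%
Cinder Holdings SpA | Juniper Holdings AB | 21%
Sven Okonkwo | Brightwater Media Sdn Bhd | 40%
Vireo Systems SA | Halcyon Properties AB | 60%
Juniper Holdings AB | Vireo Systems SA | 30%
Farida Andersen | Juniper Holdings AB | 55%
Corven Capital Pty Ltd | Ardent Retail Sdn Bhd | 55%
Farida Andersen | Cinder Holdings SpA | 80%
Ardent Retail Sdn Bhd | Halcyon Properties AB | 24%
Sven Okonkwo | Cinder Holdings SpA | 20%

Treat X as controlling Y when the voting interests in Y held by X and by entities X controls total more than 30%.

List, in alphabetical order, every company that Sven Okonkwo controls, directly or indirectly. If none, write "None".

Ardent Retail Sdn Bhd, Brightwater Media Sdn Bhd, Corven Capital Pty Ltd

Sven holds 40% of Brightwater, so Sven controls Brightwater.
Brightwater holds 70% of Corven, so Sven controls Corven.
Corven holds 55% of Ardent, so Sven controls Ardent.
No other company's threshold is met.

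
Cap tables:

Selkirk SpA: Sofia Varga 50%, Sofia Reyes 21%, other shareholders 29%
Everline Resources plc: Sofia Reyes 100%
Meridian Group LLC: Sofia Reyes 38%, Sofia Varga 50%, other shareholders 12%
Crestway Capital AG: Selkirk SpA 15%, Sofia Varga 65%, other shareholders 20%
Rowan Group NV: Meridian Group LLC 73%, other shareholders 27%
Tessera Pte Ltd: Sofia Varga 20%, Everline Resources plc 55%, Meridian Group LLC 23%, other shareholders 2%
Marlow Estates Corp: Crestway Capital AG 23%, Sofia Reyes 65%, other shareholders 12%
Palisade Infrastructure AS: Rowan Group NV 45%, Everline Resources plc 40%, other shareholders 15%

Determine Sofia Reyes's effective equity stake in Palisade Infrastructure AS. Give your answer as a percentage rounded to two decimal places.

Sofia Reyes reaches Palisade along 2 paths.
Via Meridian → Rowan: 38% × 73% × 45% = 12.483%.
Via Everline: 100% × 40% = 40%.
Total: 12.483% + 40% = 52.483%.
Rounded: 52.48%.

52.48%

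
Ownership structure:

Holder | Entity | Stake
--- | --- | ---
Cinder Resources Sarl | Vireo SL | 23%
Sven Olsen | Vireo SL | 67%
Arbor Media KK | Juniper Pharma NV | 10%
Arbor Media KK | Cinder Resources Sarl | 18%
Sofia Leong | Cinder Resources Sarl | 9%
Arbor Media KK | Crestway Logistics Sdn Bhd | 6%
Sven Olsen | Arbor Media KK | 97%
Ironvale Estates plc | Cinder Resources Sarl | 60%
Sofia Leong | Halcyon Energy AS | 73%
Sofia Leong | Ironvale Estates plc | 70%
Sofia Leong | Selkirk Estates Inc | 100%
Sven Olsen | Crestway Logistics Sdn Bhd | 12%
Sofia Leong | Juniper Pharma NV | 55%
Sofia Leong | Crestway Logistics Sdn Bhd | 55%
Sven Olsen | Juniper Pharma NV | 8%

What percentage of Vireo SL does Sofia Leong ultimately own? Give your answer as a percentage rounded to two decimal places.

11.73%

Sofia reaches Vireo along 2 paths.
Via Ironvale → Cinder: 70% × 60% × 23% = 9.66%.
Via Cinder: 9% × 23% = 2.07%.
Total: 9.66% + 2.07% = 11.73%.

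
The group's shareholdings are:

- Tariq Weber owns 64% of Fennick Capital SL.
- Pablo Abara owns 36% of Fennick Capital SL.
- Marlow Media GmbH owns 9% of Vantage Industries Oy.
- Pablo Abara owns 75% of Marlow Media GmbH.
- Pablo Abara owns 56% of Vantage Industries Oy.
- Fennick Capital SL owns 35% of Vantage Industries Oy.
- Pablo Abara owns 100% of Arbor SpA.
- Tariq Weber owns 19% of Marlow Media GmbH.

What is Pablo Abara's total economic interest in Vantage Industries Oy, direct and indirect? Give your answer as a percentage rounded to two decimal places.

Pablo reaches Vantage along 3 paths.
Via Marlow: 75% × 9% = 6.75%.
Via Fennick: 36% × 35% = 12.6%.
Direct stake: 56% = 56%.
Total: 6.75% + 12.6% + 56% = 75.35%.

75.35%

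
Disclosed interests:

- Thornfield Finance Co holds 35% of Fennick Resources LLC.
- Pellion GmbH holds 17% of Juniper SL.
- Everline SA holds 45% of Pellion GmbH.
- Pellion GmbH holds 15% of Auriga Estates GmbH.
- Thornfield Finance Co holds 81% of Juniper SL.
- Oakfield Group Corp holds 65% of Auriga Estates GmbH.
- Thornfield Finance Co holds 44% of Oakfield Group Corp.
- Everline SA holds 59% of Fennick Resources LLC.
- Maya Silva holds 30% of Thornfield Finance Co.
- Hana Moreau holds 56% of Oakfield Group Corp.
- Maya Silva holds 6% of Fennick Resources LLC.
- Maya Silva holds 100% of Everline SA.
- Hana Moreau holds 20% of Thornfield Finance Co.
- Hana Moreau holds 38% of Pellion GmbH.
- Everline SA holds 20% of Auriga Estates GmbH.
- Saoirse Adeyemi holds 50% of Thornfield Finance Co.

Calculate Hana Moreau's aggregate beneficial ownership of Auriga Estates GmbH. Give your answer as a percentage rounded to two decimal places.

47.82%

Hana reaches Auriga along 3 paths.
Via Oakfield: 56% × 65% = 36.4%.
Via Thornfield → Oakfield: 20% × 44% × 65% = 5.72%.
Via Pellion: 38% × 15% = 5.7%.
Total: 36.4% + 5.72% + 5.7% = 47.82%.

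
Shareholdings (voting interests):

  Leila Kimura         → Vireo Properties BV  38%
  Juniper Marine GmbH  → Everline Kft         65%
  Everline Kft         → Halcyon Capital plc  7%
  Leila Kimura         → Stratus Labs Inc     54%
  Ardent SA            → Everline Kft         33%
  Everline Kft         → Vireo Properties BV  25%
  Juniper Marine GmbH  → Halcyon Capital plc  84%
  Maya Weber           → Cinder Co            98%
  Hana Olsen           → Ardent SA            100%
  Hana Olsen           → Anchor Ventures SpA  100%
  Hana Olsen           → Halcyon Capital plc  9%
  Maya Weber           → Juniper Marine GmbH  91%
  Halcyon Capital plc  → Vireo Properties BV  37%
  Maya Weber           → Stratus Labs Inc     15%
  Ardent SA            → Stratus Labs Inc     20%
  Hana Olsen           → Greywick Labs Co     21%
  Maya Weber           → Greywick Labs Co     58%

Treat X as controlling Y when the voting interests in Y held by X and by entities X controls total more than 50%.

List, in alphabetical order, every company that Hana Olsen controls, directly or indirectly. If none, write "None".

Hana holds 100% of Ardent, so Hana controls Ardent.
Hana holds 100% of Anchor, so Hana controls Anchor.
No other company's threshold is met.

Anchor Ventures SpA, Ardent SA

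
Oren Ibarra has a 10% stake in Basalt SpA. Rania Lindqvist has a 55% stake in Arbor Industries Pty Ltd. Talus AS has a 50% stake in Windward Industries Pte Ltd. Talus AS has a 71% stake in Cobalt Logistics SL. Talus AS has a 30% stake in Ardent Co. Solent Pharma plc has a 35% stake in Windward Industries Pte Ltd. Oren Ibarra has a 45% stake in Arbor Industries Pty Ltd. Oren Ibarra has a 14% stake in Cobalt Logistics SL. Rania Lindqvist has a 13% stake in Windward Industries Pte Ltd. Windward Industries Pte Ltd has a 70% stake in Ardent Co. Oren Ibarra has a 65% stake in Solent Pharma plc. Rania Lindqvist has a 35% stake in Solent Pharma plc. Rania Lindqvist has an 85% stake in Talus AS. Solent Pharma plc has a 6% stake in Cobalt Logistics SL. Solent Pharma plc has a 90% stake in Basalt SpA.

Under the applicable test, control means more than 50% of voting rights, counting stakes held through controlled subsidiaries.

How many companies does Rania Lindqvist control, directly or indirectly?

Rania holds 85% of Talus, so Rania controls Talus.
Rania holds 55% of Arbor, so Rania controls Arbor.
Rania and Talus together hold 13% + 50% = 63% of Windward, so Rania controls Windward.
Talus and Windward together hold 30% + 70% = 100% of Ardent, so Rania controls Ardent.
Talus holds 71% of Cobalt, so Rania controls Cobalt.
No other company's threshold is met.
Rania controls 5 companies.

5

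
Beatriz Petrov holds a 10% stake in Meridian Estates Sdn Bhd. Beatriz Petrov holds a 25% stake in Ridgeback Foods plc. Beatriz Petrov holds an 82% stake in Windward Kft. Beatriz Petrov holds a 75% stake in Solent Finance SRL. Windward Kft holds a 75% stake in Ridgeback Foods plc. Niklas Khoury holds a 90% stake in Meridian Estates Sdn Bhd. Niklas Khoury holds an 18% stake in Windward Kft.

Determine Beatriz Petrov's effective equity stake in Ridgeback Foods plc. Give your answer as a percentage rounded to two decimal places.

86.50%

Beatriz reaches Ridgeback along 2 paths.
Via Windward: 82% × 75% = 61.5%.
Direct stake: 25% = 25%.
Total: 61.5% + 25% = 86.5%.
Rounded: 86.50%.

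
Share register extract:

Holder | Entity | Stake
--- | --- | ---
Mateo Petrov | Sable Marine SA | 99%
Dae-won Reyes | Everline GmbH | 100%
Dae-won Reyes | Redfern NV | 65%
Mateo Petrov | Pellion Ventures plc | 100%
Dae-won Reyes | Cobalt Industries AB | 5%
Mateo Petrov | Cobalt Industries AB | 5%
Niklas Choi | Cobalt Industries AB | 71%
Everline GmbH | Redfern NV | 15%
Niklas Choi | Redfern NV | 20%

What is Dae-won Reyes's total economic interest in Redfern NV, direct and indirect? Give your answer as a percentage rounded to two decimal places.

80.00%

Dae-won reaches Redfern along 2 paths.
Direct stake: 65% = 65%.
Via Everline: 100% × 15% = 15%.
Total: 65% + 15% = 80%.
Rounded: 80.00%.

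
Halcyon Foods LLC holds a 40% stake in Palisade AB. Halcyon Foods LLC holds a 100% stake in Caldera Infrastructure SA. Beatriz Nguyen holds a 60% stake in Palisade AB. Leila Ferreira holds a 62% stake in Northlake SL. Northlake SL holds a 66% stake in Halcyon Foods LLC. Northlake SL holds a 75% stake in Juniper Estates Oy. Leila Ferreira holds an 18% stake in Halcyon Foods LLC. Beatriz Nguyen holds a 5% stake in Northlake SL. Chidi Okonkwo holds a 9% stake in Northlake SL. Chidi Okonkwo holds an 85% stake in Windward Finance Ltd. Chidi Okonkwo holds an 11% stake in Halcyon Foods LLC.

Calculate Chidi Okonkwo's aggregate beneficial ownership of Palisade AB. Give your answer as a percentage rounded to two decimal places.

6.78%

Chidi reaches Palisade along 2 paths.
Via Northlake → Halcyon: 9% × 66% × 40% = 2.376%.
Via Halcyon: 11% × 40% = 4.4%.
Total: 2.376% + 4.4% = 6.776%.
Rounded: 6.78%.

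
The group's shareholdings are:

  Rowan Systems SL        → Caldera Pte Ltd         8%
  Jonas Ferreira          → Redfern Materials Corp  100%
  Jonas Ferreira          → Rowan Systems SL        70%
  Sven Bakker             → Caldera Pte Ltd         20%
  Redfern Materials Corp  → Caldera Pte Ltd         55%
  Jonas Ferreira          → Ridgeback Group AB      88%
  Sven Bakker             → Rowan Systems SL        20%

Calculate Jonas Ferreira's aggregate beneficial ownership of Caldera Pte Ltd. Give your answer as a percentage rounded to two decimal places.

60.60%

Jonas reaches Caldera along 2 paths.
Via Redfern: 100% × 55% = 55%.
Via Rowan: 70% × 8% = 5.6%.
Total: 55% + 5.6% = 60.6%.
Rounded: 60.60%.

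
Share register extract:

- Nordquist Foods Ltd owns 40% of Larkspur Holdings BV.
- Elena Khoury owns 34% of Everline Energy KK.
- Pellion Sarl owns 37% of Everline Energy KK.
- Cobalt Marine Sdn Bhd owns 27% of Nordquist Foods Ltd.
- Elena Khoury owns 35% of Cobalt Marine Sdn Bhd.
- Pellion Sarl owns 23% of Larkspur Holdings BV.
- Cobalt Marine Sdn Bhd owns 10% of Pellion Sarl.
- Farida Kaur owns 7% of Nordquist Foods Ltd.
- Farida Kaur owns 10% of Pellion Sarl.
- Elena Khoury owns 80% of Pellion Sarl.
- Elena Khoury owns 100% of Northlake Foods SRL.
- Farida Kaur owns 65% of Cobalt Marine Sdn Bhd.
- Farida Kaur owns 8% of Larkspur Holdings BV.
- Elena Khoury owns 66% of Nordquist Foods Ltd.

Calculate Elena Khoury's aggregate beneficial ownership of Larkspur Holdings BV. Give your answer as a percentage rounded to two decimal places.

49.39%

Elena reaches Larkspur along 4 paths.
Via Cobalt → Nordquist: 35% × 27% × 40% = 3.78%.
Via Nordquist: 66% × 40% = 26.4%.
Via Cobalt → Pellion: 35% × 10% × 23% = 0.805%.
Via Pellion: 80% × 23% = 18.4%.
Total: 3.78% + 26.4% + 0.805% + 18.4% = 49.385%.
Rounded: 49.39%.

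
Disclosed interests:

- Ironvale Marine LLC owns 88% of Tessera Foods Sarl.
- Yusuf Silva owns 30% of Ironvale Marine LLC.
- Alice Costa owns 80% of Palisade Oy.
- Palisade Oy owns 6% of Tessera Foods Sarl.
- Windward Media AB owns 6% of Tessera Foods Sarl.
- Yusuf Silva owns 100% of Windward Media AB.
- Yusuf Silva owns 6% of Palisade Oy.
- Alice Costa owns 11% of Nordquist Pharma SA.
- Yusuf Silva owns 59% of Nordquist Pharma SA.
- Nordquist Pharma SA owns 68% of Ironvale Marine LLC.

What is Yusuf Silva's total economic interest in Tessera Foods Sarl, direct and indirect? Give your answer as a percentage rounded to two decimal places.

68.07%

Yusuf reaches Tessera along 4 paths.
Via Palisade: 6% × 6% = 0.36%.
Via Windward: 100% × 6% = 6%.
Via Ironvale: 30% × 88% = 26.4%.
Via Nordquist → Ironvale: 59% × 68% × 88% = 35.3056%.
Total: 0.36% + 6% + 26.4% + 35.3056% = 68.0656%.
Rounded: 68.07%.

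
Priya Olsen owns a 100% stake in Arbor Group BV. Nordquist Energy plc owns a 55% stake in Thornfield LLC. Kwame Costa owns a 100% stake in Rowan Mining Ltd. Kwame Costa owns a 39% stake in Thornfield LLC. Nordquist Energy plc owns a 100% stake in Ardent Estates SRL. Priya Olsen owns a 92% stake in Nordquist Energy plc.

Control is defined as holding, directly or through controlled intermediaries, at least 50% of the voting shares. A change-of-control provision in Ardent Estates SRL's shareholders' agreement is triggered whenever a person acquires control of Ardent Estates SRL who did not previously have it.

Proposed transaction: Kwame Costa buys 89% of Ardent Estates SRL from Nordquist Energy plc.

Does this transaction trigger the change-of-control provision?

The purchase adds only to Kwame's holdings (Nordquist's stake shrinks), so Kwame is the only person who could newly come to control Ardent.
Kwame holds 100% of Rowan, so Kwame controls Rowan.
Neither Kwame nor any entity Kwame controls holds any voting interest in Ardent.
So before the transaction, Kwame does not control Ardent.
After the purchase, Kwame holds 89% of Ardent directly, and Nordquist's stake falls to 11%.
Kwame holds 89% of Ardent, so Kwame controls Ardent.
Kwame did not control Ardent before and does after, so the clause is triggered.

Yes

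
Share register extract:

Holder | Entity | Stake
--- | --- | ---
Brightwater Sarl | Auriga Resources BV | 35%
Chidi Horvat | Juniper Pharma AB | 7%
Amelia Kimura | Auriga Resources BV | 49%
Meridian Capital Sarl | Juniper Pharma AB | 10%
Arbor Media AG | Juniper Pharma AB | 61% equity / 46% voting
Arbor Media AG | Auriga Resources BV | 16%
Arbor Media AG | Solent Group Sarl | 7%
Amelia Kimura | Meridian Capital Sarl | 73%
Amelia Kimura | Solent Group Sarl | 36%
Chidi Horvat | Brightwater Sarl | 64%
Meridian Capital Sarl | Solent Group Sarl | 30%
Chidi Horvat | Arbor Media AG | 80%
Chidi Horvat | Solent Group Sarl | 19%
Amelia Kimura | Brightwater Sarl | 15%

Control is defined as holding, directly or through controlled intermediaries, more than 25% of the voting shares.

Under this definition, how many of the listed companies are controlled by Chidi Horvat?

Chidi holds 80% of Arbor, so Chidi controls Arbor.
Chidi holds 64% of Brightwater, so Chidi controls Brightwater.
Arbor and Chidi together hold 46% + 7% = 53% of Juniper, so Chidi controls Juniper.
Chidi and Arbor together hold 19% + 7% = 26% of Solent, so Chidi controls Solent.
Brightwater and Arbor together hold 35% + 16% = 51% of Auriga, so Chidi controls Auriga.
No other company's threshold is met.
Chidi controls 5 companies.

5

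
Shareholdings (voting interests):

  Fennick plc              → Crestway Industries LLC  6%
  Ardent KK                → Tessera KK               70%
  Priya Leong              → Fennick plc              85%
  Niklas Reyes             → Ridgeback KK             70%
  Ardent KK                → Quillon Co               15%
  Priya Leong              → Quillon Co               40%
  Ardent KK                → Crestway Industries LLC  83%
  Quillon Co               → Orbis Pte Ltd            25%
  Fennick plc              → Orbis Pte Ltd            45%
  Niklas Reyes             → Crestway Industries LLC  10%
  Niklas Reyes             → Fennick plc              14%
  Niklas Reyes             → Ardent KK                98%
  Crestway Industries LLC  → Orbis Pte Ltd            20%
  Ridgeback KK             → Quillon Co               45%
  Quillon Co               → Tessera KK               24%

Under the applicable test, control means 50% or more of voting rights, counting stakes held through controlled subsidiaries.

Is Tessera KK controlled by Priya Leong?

No

Priya holds 85% of Fennick, so Priya controls Fennick.
Neither Priya nor any entity Priya controls holds any voting interest in Tessera.
So Priya does not control Tessera.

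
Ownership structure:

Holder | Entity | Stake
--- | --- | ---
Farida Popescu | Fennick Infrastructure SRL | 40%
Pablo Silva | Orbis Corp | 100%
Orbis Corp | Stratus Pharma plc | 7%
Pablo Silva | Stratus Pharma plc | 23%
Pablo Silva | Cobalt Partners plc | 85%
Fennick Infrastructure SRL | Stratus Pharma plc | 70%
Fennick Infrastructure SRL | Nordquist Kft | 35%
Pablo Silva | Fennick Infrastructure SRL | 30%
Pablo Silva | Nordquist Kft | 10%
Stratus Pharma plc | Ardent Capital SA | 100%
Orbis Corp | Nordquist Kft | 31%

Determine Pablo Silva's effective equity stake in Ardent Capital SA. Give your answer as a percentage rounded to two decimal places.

51.00%

Pablo reaches Ardent along 3 paths.
Via Stratus: 23% × 100% = 23%.
Via Orbis → Stratus: 100% × 7% × 100% = 7%.
Via Fennick → Stratus: 30% × 70% × 100% = 21%.
Total: 23% + 7% + 21% = 51%.
Rounded: 51.00%.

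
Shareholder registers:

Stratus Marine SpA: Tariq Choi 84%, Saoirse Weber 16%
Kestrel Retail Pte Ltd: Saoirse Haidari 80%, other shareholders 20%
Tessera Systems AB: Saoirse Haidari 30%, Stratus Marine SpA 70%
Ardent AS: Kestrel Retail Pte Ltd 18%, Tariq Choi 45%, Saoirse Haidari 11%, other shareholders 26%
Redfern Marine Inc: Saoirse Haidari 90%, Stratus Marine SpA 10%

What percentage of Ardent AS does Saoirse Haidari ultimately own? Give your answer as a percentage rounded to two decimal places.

Saoirse Haidari reaches Ardent along 2 paths.
Via Kestrel: 80% × 18% = 14.4%.
Direct stake: 11% = 11%.
Total: 14.4% + 11% = 25.4%.
Rounded: 25.40%.

25.40%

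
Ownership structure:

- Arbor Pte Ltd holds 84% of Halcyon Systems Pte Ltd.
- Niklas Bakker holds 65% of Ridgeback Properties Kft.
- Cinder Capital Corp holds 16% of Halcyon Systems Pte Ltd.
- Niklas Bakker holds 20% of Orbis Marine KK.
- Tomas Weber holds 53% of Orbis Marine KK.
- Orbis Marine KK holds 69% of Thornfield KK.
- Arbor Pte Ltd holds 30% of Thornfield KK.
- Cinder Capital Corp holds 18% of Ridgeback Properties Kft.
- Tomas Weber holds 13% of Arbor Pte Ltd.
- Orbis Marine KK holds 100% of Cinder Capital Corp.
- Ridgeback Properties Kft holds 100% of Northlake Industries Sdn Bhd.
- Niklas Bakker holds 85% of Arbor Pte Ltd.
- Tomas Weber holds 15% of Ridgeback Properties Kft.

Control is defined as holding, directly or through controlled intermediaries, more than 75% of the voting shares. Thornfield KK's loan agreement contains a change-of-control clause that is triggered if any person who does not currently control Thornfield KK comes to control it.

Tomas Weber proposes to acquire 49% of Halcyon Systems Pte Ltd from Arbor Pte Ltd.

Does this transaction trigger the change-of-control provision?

No

The purchase adds only to Tomas's holdings (Arbor's stake shrinks), so Tomas is the only person who could newly come to control Thornfield.
Tomas's largest direct stake is 53% in Orbis, which does not meet the threshold, so Tomas controls no company.
Neither Tomas nor any entity Tomas controls holds any voting interest in Thornfield.
So before the transaction, Tomas does not control Thornfield.
After the purchase, Tomas holds 49% of Halcyon directly, and Arbor's stake falls to 35%.
Tomas's side now holds 49% of Halcyon, not > 75%, so Tomas still does not control Halcyon.
After the transaction, neither Tomas nor any entity Tomas controls holds a voting interest in Thornfield, so Tomas still does not control it.
No new person acquires control, so the clause is not triggered.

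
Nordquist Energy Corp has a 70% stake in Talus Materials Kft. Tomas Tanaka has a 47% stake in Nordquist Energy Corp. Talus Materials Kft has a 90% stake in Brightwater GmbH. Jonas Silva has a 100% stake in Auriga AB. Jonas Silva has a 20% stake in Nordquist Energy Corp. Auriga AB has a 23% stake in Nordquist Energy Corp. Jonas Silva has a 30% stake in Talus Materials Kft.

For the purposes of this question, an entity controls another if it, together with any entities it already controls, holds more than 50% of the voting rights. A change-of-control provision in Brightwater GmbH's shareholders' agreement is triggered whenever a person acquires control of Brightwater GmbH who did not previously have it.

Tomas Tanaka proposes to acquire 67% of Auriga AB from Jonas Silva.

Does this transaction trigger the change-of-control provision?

Yes

The purchase adds only to Tomas's holdings (Jonas's stake shrinks), so Tomas is the only person who could newly come to control Brightwater.
Tomas's largest direct stake is 47% in Nordquist, which does not meet the threshold, so Tomas controls no company.
Neither Tomas nor any entity Tomas controls holds any voting interest in Brightwater.
So before the transaction, Tomas does not control Brightwater.
After the purchase, Tomas holds 67% of Auriga directly, and Jonas's stake falls to 33%.
Tomas holds 67% of Auriga, so Tomas controls Auriga.
Auriga and Tomas together hold 23% + 47% = 70% of Nordquist, so Tomas controls Nordquist.
Nordquist holds 70% of Talus, so Tomas controls Talus.
Talus holds 90% of Brightwater, so Tomas controls Brightwater.
Tomas did not control Brightwater before and does after, so the clause is triggered.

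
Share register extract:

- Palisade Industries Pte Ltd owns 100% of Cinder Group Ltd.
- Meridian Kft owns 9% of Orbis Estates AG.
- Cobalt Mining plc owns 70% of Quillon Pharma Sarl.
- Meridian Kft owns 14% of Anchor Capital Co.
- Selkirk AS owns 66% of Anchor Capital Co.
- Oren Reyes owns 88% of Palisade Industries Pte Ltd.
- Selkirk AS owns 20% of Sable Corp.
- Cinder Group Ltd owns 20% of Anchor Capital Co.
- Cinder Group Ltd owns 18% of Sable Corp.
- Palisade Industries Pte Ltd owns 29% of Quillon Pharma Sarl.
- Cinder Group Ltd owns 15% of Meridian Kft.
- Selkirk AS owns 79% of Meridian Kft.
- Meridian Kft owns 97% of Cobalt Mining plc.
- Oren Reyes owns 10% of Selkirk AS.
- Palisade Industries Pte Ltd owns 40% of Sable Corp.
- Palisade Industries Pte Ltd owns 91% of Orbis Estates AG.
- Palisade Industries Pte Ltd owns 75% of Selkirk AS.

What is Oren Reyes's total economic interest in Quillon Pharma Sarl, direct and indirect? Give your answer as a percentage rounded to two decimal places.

75.25%

Oren reaches Quillon along 4 paths.
Via Palisade: 88% × 29% = 25.52%.
Via Palisade → Selkirk → Meridian → Cobalt: 88% × 75% × 79% × 97% × 70% = 35.40306%.
Via Selkirk → Meridian → Cobalt: 10% × 79% × 97% × 70% = 5.3641%.
Via Palisade → Cinder → Meridian → Cobalt: 88% × 100% × 15% × 97% × 70% = 8.9628%.
Total: 25.52% + 35.40306% + 5.3641% + 8.9628% = 75.24996%.
Rounded: 75.25%.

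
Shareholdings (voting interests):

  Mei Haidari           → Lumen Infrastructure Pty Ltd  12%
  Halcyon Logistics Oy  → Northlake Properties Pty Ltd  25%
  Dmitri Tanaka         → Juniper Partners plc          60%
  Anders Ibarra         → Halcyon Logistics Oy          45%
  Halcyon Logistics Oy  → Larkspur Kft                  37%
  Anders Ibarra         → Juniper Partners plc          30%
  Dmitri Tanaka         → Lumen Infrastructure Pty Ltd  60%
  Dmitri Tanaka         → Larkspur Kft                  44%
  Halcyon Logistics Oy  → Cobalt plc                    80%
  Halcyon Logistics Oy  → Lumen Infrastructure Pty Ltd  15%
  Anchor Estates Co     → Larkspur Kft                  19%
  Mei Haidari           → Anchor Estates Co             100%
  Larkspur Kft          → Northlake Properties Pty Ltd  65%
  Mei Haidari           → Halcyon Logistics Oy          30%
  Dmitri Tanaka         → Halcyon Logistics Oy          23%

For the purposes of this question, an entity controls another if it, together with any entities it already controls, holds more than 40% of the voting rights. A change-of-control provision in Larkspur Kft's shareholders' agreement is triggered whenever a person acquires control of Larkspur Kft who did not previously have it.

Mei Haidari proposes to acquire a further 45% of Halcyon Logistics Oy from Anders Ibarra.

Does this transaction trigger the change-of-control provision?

Yes

The purchase adds only to Mei's holdings (Anders's stake shrinks), so Mei is the only person who could newly come to control Larkspur.
Mei holds 100% of Anchor, so Mei controls Anchor.
In Larkspur, Mei's side holds only 19%, not > 40%.
So before the transaction, Mei does not control Larkspur.
After the purchase, Mei's direct stake in Halcyon rises to 30% + 45% = 75%, and Anders's stake falls to 0%.
Mei holds 75% of Halcyon, so Mei controls Halcyon.
Halcyon and Anchor together hold 37% + 19% = 56% of Larkspur, so Mei controls Larkspur.
Mei did not control Larkspur before and does after, so the clause is triggered.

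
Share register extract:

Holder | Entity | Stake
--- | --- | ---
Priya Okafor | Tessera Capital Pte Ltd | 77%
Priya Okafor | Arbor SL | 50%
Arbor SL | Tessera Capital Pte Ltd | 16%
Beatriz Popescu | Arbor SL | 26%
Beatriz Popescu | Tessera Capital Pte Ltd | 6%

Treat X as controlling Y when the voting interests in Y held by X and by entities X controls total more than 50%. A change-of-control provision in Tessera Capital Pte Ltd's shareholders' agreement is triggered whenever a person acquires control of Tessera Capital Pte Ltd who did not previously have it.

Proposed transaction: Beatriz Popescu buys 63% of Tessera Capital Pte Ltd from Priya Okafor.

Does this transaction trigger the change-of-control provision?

The purchase adds only to Beatriz's holdings (Priya's stake shrinks), so Beatriz is the only person who could newly come to control Tessera.
Beatriz's largest direct stake is 26% in Arbor, which does not meet the threshold, so Beatriz controls no company.
In Tessera, Beatriz's side holds only 6%, not > 50%.
So before the transaction, Beatriz does not control Tessera.
After the purchase, Beatriz's direct stake in Tessera rises to 6% + 63% = 69%, and Priya's stake falls to 14%.
Beatriz holds 69% of Tessera, so Beatriz controls Tessera.
Beatriz did not control Tessera before and does after, so the clause is triggered.

Yes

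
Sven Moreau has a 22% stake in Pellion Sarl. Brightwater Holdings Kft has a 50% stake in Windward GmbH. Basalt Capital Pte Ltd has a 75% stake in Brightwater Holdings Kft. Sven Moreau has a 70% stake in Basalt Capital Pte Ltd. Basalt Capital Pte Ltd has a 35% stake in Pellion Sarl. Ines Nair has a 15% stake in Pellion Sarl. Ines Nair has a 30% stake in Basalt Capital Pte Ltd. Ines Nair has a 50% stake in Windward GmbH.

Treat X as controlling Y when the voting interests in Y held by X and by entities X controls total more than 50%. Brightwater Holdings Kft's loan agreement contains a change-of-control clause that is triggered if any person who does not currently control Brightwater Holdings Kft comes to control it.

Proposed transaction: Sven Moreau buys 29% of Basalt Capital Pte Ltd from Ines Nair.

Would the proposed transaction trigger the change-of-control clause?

The purchase adds only to Sven's holdings (Ines's stake shrinks), so Sven is the only person who could newly come to control Brightwater.
Sven holds 70% of Basalt, so Sven controls Basalt.
Basalt holds 75% of Brightwater, so Sven controls Brightwater.
So Sven already controls Brightwater before the transaction.
After the purchase, Sven's direct stake in Basalt rises to 70% + 29% = 99%, and Ines's stake falls to 1%.
Sven controlled Brightwater already, so this is not a new person acquiring control; every other person's position is unchanged or reduced.
No new person acquires control, so the clause is not triggered.

No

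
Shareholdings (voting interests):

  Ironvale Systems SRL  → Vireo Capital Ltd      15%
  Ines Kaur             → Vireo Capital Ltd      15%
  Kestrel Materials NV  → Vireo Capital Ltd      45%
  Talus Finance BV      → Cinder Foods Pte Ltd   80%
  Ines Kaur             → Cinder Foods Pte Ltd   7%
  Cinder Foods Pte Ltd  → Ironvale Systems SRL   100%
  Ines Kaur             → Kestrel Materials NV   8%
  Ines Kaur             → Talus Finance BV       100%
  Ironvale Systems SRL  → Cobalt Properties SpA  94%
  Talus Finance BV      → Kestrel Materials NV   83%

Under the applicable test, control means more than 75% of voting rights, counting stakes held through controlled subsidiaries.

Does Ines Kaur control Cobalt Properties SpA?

Yes

Ines holds 100% of Talus, so Ines controls Talus.
Talus and Ines together hold 80% + 7% = 87% of Cinder, so Ines controls Cinder.
Cinder holds 100% of Ironvale, so Ines controls Ironvale.
Ironvale holds 94% of Cobalt, so Ines controls Cobalt.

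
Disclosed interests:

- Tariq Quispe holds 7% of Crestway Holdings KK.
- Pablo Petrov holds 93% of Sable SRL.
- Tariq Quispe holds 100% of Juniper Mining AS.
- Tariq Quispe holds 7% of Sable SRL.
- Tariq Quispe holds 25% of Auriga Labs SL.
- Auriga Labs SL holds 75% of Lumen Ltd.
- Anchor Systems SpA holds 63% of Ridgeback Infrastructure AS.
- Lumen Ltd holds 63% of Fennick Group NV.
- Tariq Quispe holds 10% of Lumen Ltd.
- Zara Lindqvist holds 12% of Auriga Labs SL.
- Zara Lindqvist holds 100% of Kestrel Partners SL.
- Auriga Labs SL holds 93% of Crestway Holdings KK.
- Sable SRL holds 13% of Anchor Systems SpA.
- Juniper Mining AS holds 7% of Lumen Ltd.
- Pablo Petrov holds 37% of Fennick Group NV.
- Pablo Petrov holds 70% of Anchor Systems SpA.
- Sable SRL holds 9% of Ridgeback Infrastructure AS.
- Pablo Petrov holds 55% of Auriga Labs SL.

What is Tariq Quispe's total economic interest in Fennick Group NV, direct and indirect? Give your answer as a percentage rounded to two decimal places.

22.52%

Tariq reaches Fennick along 3 paths.
Via Lumen: 10% × 63% = 6.3%.
Via Auriga → Lumen: 25% × 75% × 63% = 11.8125%.
Via Juniper → Lumen: 100% × 7% × 63% = 4.41%.
Total: 6.3% + 11.8125% + 4.41% = 22.5225%.
Rounded: 22.52%.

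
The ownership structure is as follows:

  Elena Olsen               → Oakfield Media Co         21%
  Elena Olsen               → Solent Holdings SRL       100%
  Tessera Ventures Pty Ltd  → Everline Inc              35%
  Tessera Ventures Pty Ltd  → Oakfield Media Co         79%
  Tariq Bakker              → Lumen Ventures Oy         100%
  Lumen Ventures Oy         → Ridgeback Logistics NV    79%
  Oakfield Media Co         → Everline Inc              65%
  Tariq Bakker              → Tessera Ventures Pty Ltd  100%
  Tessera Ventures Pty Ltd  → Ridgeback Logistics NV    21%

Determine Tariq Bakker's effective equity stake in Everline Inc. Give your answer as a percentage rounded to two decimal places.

86.35%

Tariq reaches Everline along 2 paths.
Via Tessera: 100% × 35% = 35%.
Via Tessera → Oakfield: 100% × 79% × 65% = 51.35%.
Total: 35% + 51.35% = 86.35%.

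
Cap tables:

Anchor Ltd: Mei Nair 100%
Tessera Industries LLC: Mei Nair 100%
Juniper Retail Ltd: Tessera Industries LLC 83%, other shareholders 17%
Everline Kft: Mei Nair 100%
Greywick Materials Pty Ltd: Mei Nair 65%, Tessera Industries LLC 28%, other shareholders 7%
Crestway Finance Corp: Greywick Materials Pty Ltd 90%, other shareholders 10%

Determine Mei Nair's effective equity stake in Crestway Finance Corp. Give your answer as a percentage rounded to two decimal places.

83.70%

Mei reaches Crestway along 2 paths.
Via Greywick: 65% × 90% = 58.5%.
Via Tessera → Greywick: 100% × 28% × 90% = 25.2%.
Total: 58.5% + 25.2% = 83.7%.
Rounded: 83.70%.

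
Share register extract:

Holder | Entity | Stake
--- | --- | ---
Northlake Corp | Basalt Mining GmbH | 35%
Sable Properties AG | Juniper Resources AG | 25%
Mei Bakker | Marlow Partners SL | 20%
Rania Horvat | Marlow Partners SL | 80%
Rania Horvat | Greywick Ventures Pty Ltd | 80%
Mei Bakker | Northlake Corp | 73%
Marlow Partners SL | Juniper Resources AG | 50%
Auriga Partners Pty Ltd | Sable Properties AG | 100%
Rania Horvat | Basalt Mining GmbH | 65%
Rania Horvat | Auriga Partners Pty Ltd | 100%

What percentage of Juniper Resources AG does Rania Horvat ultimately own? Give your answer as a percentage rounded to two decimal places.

Rania reaches Juniper along 2 paths.
Via Marlow: 80% × 50% = 40%.
Via Auriga → Sable: 100% × 100% × 25% = 25%.
Total: 40% + 25% = 65%.
Rounded: 65.00%.

65.00%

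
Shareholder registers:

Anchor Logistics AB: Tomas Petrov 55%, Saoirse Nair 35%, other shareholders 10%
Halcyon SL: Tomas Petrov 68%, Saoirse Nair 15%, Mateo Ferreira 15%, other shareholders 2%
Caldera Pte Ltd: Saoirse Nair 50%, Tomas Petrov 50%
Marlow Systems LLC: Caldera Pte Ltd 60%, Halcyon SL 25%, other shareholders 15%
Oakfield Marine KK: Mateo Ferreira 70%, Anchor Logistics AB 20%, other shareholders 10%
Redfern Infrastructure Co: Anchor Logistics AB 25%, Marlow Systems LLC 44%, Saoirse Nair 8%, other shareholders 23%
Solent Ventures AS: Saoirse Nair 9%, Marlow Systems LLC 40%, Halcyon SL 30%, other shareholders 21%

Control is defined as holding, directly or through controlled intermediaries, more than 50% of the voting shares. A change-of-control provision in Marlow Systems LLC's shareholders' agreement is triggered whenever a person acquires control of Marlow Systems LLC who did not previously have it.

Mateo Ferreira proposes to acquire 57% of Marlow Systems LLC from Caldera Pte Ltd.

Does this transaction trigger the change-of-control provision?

Yes

The purchase adds only to Mateo's holdings (Caldera's stake shrinks), so Mateo is the only person who could newly come to control Marlow.
Mateo holds 70% of Oakfield, so Mateo controls Oakfield.
Neither Mateo nor any entity Mateo controls holds any voting interest in Marlow.
So before the transaction, Mateo does not control Marlow.
After the purchase, Mateo holds 57% of Marlow directly, and Caldera's stake falls to 3%.
Mateo holds 57% of Marlow, so Mateo controls Marlow.
Mateo did not control Marlow before and does after, so the clause is triggered.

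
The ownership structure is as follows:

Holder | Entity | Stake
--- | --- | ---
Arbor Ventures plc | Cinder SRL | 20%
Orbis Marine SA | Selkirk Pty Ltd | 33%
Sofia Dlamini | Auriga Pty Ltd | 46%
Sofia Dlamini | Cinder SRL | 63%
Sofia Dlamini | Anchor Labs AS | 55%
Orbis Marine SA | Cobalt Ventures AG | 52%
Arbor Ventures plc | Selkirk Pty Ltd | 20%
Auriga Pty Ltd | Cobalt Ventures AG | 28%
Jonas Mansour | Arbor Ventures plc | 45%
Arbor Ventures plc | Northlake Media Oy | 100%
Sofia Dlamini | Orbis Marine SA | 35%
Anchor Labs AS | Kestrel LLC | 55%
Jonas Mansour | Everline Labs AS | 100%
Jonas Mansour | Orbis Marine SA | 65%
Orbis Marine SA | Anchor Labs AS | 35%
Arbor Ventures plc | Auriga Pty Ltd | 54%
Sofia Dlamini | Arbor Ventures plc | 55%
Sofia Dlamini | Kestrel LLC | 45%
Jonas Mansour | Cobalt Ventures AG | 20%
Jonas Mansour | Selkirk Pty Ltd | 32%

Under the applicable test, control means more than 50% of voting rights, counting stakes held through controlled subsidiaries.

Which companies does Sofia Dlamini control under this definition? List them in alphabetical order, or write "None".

Sofia holds 55% of Arbor, so Sofia controls Arbor.
Sofia and Arbor together hold 46% + 54% = 100% of Auriga, so Sofia controls Auriga.
Sofia holds 55% of Anchor, so Sofia controls Anchor.
Arbor and Sofia together hold 20% + 63% = 83% of Cinder, so Sofia controls Cinder.
Anchor and Sofia together hold 55% + 45% = 100% of Kestrel, so Sofia controls Kestrel.
Arbor holds 100% of Northlake, so Sofia controls Northlake.
No other company's threshold is met.

Anchor Labs AS, Arbor Ventures plc, Auriga Pty Ltd, Cinder SRL, Kestrel LLC, Northlake Media Oy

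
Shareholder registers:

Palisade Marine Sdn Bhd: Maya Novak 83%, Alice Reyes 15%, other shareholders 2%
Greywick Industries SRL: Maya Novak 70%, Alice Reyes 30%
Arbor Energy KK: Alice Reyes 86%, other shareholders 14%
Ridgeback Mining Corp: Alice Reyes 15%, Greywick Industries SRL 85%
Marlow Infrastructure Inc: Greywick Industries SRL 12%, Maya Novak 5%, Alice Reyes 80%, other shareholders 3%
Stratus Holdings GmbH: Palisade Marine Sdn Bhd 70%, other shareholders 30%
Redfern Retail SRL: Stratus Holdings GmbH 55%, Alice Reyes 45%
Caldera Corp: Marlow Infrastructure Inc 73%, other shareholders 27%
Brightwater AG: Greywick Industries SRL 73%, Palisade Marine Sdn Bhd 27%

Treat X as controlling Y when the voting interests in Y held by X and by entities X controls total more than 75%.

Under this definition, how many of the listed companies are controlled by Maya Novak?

1

Maya holds 83% of Palisade, so Maya controls Palisade.
No other company's threshold is met.
Maya controls 1 company.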